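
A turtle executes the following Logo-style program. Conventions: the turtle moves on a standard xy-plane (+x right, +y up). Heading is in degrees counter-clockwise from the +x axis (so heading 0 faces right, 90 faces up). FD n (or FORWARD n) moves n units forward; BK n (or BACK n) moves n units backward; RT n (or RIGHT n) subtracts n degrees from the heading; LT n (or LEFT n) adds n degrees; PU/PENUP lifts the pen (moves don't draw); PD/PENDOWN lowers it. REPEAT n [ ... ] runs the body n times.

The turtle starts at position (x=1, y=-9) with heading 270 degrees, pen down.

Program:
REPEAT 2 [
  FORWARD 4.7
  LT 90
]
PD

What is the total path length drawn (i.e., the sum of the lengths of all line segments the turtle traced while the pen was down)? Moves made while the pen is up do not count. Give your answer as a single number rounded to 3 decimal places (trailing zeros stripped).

Executing turtle program step by step:
Start: pos=(1,-9), heading=270, pen down
REPEAT 2 [
  -- iteration 1/2 --
  FD 4.7: (1,-9) -> (1,-13.7) [heading=270, draw]
  LT 90: heading 270 -> 0
  -- iteration 2/2 --
  FD 4.7: (1,-13.7) -> (5.7,-13.7) [heading=0, draw]
  LT 90: heading 0 -> 90
]
PD: pen down
Final: pos=(5.7,-13.7), heading=90, 2 segment(s) drawn

Segment lengths:
  seg 1: (1,-9) -> (1,-13.7), length = 4.7
  seg 2: (1,-13.7) -> (5.7,-13.7), length = 4.7
Total = 9.4

Answer: 9.4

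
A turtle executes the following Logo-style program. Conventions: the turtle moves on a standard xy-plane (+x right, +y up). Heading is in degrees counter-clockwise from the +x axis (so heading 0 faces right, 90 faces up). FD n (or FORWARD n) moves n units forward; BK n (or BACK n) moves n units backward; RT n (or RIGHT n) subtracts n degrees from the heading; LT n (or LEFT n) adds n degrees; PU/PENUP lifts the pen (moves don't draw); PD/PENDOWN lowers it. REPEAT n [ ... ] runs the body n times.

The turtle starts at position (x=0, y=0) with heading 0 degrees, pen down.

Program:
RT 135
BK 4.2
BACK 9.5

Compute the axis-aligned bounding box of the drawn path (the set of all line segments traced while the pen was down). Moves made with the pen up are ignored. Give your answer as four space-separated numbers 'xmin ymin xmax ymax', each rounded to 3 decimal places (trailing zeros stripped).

Answer: 0 0 9.687 9.687

Derivation:
Executing turtle program step by step:
Start: pos=(0,0), heading=0, pen down
RT 135: heading 0 -> 225
BK 4.2: (0,0) -> (2.97,2.97) [heading=225, draw]
BK 9.5: (2.97,2.97) -> (9.687,9.687) [heading=225, draw]
Final: pos=(9.687,9.687), heading=225, 2 segment(s) drawn

Segment endpoints: x in {0, 2.97, 9.687}, y in {0, 2.97, 9.687}
xmin=0, ymin=0, xmax=9.687, ymax=9.687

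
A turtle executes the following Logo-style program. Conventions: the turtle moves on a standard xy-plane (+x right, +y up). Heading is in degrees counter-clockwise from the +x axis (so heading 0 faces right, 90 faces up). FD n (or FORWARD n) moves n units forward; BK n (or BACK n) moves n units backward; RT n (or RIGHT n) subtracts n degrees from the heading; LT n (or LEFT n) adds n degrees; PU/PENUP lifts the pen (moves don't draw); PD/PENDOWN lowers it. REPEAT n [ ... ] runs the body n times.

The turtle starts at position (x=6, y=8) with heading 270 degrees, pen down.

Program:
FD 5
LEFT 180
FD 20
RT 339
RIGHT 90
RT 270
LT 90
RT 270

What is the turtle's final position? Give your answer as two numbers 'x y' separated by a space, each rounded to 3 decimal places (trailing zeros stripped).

Answer: 6 23

Derivation:
Executing turtle program step by step:
Start: pos=(6,8), heading=270, pen down
FD 5: (6,8) -> (6,3) [heading=270, draw]
LT 180: heading 270 -> 90
FD 20: (6,3) -> (6,23) [heading=90, draw]
RT 339: heading 90 -> 111
RT 90: heading 111 -> 21
RT 270: heading 21 -> 111
LT 90: heading 111 -> 201
RT 270: heading 201 -> 291
Final: pos=(6,23), heading=291, 2 segment(s) drawn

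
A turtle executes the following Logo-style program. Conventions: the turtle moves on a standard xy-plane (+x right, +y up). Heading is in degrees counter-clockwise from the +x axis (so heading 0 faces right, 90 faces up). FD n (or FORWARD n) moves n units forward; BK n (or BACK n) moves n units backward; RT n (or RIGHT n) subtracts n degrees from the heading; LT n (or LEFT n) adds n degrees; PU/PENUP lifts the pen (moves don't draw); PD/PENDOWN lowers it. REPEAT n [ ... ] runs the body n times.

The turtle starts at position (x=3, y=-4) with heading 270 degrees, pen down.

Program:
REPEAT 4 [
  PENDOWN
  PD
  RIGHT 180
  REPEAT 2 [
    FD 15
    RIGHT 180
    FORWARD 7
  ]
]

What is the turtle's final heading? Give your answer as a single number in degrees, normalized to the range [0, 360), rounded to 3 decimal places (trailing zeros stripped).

Executing turtle program step by step:
Start: pos=(3,-4), heading=270, pen down
REPEAT 4 [
  -- iteration 1/4 --
  PD: pen down
  PD: pen down
  RT 180: heading 270 -> 90
  REPEAT 2 [
    -- iteration 1/2 --
    FD 15: (3,-4) -> (3,11) [heading=90, draw]
    RT 180: heading 90 -> 270
    FD 7: (3,11) -> (3,4) [heading=270, draw]
    -- iteration 2/2 --
    FD 15: (3,4) -> (3,-11) [heading=270, draw]
    RT 180: heading 270 -> 90
    FD 7: (3,-11) -> (3,-4) [heading=90, draw]
  ]
  -- iteration 2/4 --
  PD: pen down
  PD: pen down
  RT 180: heading 90 -> 270
  REPEAT 2 [
    -- iteration 1/2 --
    FD 15: (3,-4) -> (3,-19) [heading=270, draw]
    RT 180: heading 270 -> 90
    FD 7: (3,-19) -> (3,-12) [heading=90, draw]
    -- iteration 2/2 --
    FD 15: (3,-12) -> (3,3) [heading=90, draw]
    RT 180: heading 90 -> 270
    FD 7: (3,3) -> (3,-4) [heading=270, draw]
  ]
  -- iteration 3/4 --
  PD: pen down
  PD: pen down
  RT 180: heading 270 -> 90
  REPEAT 2 [
    -- iteration 1/2 --
    FD 15: (3,-4) -> (3,11) [heading=90, draw]
    RT 180: heading 90 -> 270
    FD 7: (3,11) -> (3,4) [heading=270, draw]
    -- iteration 2/2 --
    FD 15: (3,4) -> (3,-11) [heading=270, draw]
    RT 180: heading 270 -> 90
    FD 7: (3,-11) -> (3,-4) [heading=90, draw]
  ]
  -- iteration 4/4 --
  PD: pen down
  PD: pen down
  RT 180: heading 90 -> 270
  REPEAT 2 [
    -- iteration 1/2 --
    FD 15: (3,-4) -> (3,-19) [heading=270, draw]
    RT 180: heading 270 -> 90
    FD 7: (3,-19) -> (3,-12) [heading=90, draw]
    -- iteration 2/2 --
    FD 15: (3,-12) -> (3,3) [heading=90, draw]
    RT 180: heading 90 -> 270
    FD 7: (3,3) -> (3,-4) [heading=270, draw]
  ]
]
Final: pos=(3,-4), heading=270, 16 segment(s) drawn

Answer: 270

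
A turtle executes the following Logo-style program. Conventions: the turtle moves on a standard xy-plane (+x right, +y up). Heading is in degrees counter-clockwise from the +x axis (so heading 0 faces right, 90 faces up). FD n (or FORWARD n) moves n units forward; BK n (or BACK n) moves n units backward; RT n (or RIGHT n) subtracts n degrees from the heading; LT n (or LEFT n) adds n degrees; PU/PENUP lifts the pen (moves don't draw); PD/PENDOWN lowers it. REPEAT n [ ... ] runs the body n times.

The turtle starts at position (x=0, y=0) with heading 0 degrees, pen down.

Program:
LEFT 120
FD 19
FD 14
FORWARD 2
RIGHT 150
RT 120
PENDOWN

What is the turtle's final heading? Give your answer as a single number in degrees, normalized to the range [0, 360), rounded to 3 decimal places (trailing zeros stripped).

Executing turtle program step by step:
Start: pos=(0,0), heading=0, pen down
LT 120: heading 0 -> 120
FD 19: (0,0) -> (-9.5,16.454) [heading=120, draw]
FD 14: (-9.5,16.454) -> (-16.5,28.579) [heading=120, draw]
FD 2: (-16.5,28.579) -> (-17.5,30.311) [heading=120, draw]
RT 150: heading 120 -> 330
RT 120: heading 330 -> 210
PD: pen down
Final: pos=(-17.5,30.311), heading=210, 3 segment(s) drawn

Answer: 210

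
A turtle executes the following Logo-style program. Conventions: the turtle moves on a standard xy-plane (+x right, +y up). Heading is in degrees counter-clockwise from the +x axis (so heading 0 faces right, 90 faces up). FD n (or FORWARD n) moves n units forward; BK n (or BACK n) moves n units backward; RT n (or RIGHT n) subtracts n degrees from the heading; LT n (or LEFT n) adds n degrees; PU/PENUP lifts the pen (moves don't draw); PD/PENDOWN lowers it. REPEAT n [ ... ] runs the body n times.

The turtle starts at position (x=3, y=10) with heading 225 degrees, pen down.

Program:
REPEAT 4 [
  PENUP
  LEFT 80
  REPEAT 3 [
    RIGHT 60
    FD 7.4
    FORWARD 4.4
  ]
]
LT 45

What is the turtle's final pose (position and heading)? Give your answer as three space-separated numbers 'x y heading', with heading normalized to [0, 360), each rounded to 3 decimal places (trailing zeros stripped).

Executing turtle program step by step:
Start: pos=(3,10), heading=225, pen down
REPEAT 4 [
  -- iteration 1/4 --
  PU: pen up
  LT 80: heading 225 -> 305
  REPEAT 3 [
    -- iteration 1/3 --
    RT 60: heading 305 -> 245
    FD 7.4: (3,10) -> (-0.127,3.293) [heading=245, move]
    FD 4.4: (-0.127,3.293) -> (-1.987,-0.694) [heading=245, move]
    -- iteration 2/3 --
    RT 60: heading 245 -> 185
    FD 7.4: (-1.987,-0.694) -> (-9.359,-1.339) [heading=185, move]
    FD 4.4: (-9.359,-1.339) -> (-13.742,-1.723) [heading=185, move]
    -- iteration 3/3 --
    RT 60: heading 185 -> 125
    FD 7.4: (-13.742,-1.723) -> (-17.986,4.339) [heading=125, move]
    FD 4.4: (-17.986,4.339) -> (-20.51,7.943) [heading=125, move]
  ]
  -- iteration 2/4 --
  PU: pen up
  LT 80: heading 125 -> 205
  REPEAT 3 [
    -- iteration 1/3 --
    RT 60: heading 205 -> 145
    FD 7.4: (-20.51,7.943) -> (-26.572,12.188) [heading=145, move]
    FD 4.4: (-26.572,12.188) -> (-30.176,14.711) [heading=145, move]
    -- iteration 2/3 --
    RT 60: heading 145 -> 85
    FD 7.4: (-30.176,14.711) -> (-29.531,22.083) [heading=85, move]
    FD 4.4: (-29.531,22.083) -> (-29.148,26.466) [heading=85, move]
    -- iteration 3/3 --
    RT 60: heading 85 -> 25
    FD 7.4: (-29.148,26.466) -> (-22.441,29.594) [heading=25, move]
    FD 4.4: (-22.441,29.594) -> (-18.453,31.453) [heading=25, move]
  ]
  -- iteration 3/4 --
  PU: pen up
  LT 80: heading 25 -> 105
  REPEAT 3 [
    -- iteration 1/3 --
    RT 60: heading 105 -> 45
    FD 7.4: (-18.453,31.453) -> (-13.221,36.686) [heading=45, move]
    FD 4.4: (-13.221,36.686) -> (-10.109,39.797) [heading=45, move]
    -- iteration 2/3 --
    RT 60: heading 45 -> 345
    FD 7.4: (-10.109,39.797) -> (-2.962,37.882) [heading=345, move]
    FD 4.4: (-2.962,37.882) -> (1.288,36.743) [heading=345, move]
    -- iteration 3/3 --
    RT 60: heading 345 -> 285
    FD 7.4: (1.288,36.743) -> (3.204,29.595) [heading=285, move]
    FD 4.4: (3.204,29.595) -> (4.343,25.345) [heading=285, move]
  ]
  -- iteration 4/4 --
  PU: pen up
  LT 80: heading 285 -> 5
  REPEAT 3 [
    -- iteration 1/3 --
    RT 60: heading 5 -> 305
    FD 7.4: (4.343,25.345) -> (8.587,19.283) [heading=305, move]
    FD 4.4: (8.587,19.283) -> (11.111,15.679) [heading=305, move]
    -- iteration 2/3 --
    RT 60: heading 305 -> 245
    FD 7.4: (11.111,15.679) -> (7.983,8.973) [heading=245, move]
    FD 4.4: (7.983,8.973) -> (6.124,4.985) [heading=245, move]
    -- iteration 3/3 --
    RT 60: heading 245 -> 185
    FD 7.4: (6.124,4.985) -> (-1.248,4.34) [heading=185, move]
    FD 4.4: (-1.248,4.34) -> (-5.631,3.956) [heading=185, move]
  ]
]
LT 45: heading 185 -> 230
Final: pos=(-5.631,3.956), heading=230, 0 segment(s) drawn

Answer: -5.631 3.956 230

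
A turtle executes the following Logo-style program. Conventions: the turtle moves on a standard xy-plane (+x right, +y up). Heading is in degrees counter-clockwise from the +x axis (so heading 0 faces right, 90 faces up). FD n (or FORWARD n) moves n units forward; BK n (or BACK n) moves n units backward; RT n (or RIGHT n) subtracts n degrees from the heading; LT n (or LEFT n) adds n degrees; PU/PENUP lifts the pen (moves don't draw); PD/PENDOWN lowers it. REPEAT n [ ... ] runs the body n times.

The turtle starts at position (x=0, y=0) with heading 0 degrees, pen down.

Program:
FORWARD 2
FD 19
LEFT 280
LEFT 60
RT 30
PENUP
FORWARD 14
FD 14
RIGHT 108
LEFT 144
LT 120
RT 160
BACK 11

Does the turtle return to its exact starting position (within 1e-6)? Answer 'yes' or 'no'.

Executing turtle program step by step:
Start: pos=(0,0), heading=0, pen down
FD 2: (0,0) -> (2,0) [heading=0, draw]
FD 19: (2,0) -> (21,0) [heading=0, draw]
LT 280: heading 0 -> 280
LT 60: heading 280 -> 340
RT 30: heading 340 -> 310
PU: pen up
FD 14: (21,0) -> (29.999,-10.725) [heading=310, move]
FD 14: (29.999,-10.725) -> (38.998,-21.449) [heading=310, move]
RT 108: heading 310 -> 202
LT 144: heading 202 -> 346
LT 120: heading 346 -> 106
RT 160: heading 106 -> 306
BK 11: (38.998,-21.449) -> (32.532,-12.55) [heading=306, move]
Final: pos=(32.532,-12.55), heading=306, 2 segment(s) drawn

Start position: (0, 0)
Final position: (32.532, -12.55)
Distance = 34.869; >= 1e-6 -> NOT closed

Answer: no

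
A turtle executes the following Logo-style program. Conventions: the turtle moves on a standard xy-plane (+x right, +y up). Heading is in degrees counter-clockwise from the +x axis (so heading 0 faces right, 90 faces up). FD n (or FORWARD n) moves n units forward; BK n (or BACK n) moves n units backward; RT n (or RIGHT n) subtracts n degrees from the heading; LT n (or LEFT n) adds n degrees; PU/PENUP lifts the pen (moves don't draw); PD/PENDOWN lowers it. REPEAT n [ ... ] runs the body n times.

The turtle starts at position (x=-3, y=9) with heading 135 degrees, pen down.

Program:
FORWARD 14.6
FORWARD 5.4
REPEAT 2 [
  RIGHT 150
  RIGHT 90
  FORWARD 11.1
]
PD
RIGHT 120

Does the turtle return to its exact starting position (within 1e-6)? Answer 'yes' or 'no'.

Executing turtle program step by step:
Start: pos=(-3,9), heading=135, pen down
FD 14.6: (-3,9) -> (-13.324,19.324) [heading=135, draw]
FD 5.4: (-13.324,19.324) -> (-17.142,23.142) [heading=135, draw]
REPEAT 2 [
  -- iteration 1/2 --
  RT 150: heading 135 -> 345
  RT 90: heading 345 -> 255
  FD 11.1: (-17.142,23.142) -> (-20.015,12.42) [heading=255, draw]
  -- iteration 2/2 --
  RT 150: heading 255 -> 105
  RT 90: heading 105 -> 15
  FD 11.1: (-20.015,12.42) -> (-9.293,15.293) [heading=15, draw]
]
PD: pen down
RT 120: heading 15 -> 255
Final: pos=(-9.293,15.293), heading=255, 4 segment(s) drawn

Start position: (-3, 9)
Final position: (-9.293, 15.293)
Distance = 8.9; >= 1e-6 -> NOT closed

Answer: no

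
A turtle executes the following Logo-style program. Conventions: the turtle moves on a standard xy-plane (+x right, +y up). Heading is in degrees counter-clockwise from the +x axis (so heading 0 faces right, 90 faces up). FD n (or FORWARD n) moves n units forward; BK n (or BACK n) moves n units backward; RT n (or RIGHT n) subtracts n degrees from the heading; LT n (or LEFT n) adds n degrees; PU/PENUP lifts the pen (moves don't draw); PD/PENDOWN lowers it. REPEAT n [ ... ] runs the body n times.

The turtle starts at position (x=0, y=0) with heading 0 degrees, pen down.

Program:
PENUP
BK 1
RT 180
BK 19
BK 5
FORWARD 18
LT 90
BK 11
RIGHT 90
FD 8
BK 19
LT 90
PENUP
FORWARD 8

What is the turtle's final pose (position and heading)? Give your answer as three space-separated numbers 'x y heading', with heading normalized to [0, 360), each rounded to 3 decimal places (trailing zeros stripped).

Answer: 16 3 270

Derivation:
Executing turtle program step by step:
Start: pos=(0,0), heading=0, pen down
PU: pen up
BK 1: (0,0) -> (-1,0) [heading=0, move]
RT 180: heading 0 -> 180
BK 19: (-1,0) -> (18,0) [heading=180, move]
BK 5: (18,0) -> (23,0) [heading=180, move]
FD 18: (23,0) -> (5,0) [heading=180, move]
LT 90: heading 180 -> 270
BK 11: (5,0) -> (5,11) [heading=270, move]
RT 90: heading 270 -> 180
FD 8: (5,11) -> (-3,11) [heading=180, move]
BK 19: (-3,11) -> (16,11) [heading=180, move]
LT 90: heading 180 -> 270
PU: pen up
FD 8: (16,11) -> (16,3) [heading=270, move]
Final: pos=(16,3), heading=270, 0 segment(s) drawn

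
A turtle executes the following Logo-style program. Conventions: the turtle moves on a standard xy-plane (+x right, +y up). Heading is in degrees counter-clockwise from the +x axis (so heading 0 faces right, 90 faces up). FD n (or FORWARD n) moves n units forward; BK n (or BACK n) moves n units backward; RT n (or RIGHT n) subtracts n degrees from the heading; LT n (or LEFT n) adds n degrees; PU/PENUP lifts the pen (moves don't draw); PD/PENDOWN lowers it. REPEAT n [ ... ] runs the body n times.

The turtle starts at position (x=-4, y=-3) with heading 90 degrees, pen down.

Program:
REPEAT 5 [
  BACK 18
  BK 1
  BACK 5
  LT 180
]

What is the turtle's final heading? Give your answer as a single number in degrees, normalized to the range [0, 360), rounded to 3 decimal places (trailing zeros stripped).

Executing turtle program step by step:
Start: pos=(-4,-3), heading=90, pen down
REPEAT 5 [
  -- iteration 1/5 --
  BK 18: (-4,-3) -> (-4,-21) [heading=90, draw]
  BK 1: (-4,-21) -> (-4,-22) [heading=90, draw]
  BK 5: (-4,-22) -> (-4,-27) [heading=90, draw]
  LT 180: heading 90 -> 270
  -- iteration 2/5 --
  BK 18: (-4,-27) -> (-4,-9) [heading=270, draw]
  BK 1: (-4,-9) -> (-4,-8) [heading=270, draw]
  BK 5: (-4,-8) -> (-4,-3) [heading=270, draw]
  LT 180: heading 270 -> 90
  -- iteration 3/5 --
  BK 18: (-4,-3) -> (-4,-21) [heading=90, draw]
  BK 1: (-4,-21) -> (-4,-22) [heading=90, draw]
  BK 5: (-4,-22) -> (-4,-27) [heading=90, draw]
  LT 180: heading 90 -> 270
  -- iteration 4/5 --
  BK 18: (-4,-27) -> (-4,-9) [heading=270, draw]
  BK 1: (-4,-9) -> (-4,-8) [heading=270, draw]
  BK 5: (-4,-8) -> (-4,-3) [heading=270, draw]
  LT 180: heading 270 -> 90
  -- iteration 5/5 --
  BK 18: (-4,-3) -> (-4,-21) [heading=90, draw]
  BK 1: (-4,-21) -> (-4,-22) [heading=90, draw]
  BK 5: (-4,-22) -> (-4,-27) [heading=90, draw]
  LT 180: heading 90 -> 270
]
Final: pos=(-4,-27), heading=270, 15 segment(s) drawn

Answer: 270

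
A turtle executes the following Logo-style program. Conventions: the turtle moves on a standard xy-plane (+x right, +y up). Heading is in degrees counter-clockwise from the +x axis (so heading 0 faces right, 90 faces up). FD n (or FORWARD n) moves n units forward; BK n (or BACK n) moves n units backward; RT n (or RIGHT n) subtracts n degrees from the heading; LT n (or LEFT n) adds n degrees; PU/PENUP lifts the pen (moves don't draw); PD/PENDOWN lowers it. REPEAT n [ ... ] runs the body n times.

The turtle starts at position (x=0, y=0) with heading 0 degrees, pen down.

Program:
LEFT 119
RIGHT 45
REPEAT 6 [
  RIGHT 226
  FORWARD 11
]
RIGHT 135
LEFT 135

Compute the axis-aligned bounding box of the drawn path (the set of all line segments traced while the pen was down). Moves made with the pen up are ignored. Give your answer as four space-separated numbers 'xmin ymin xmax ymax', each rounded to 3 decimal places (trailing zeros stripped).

Answer: -9.712 -9.013 2.214 1.323

Derivation:
Executing turtle program step by step:
Start: pos=(0,0), heading=0, pen down
LT 119: heading 0 -> 119
RT 45: heading 119 -> 74
REPEAT 6 [
  -- iteration 1/6 --
  RT 226: heading 74 -> 208
  FD 11: (0,0) -> (-9.712,-5.164) [heading=208, draw]
  -- iteration 2/6 --
  RT 226: heading 208 -> 342
  FD 11: (-9.712,-5.164) -> (0.749,-8.563) [heading=342, draw]
  -- iteration 3/6 --
  RT 226: heading 342 -> 116
  FD 11: (0.749,-8.563) -> (-4.073,1.323) [heading=116, draw]
  -- iteration 4/6 --
  RT 226: heading 116 -> 250
  FD 11: (-4.073,1.323) -> (-7.835,-9.013) [heading=250, draw]
  -- iteration 5/6 --
  RT 226: heading 250 -> 24
  FD 11: (-7.835,-9.013) -> (2.214,-4.539) [heading=24, draw]
  -- iteration 6/6 --
  RT 226: heading 24 -> 158
  FD 11: (2.214,-4.539) -> (-7.985,-0.418) [heading=158, draw]
]
RT 135: heading 158 -> 23
LT 135: heading 23 -> 158
Final: pos=(-7.985,-0.418), heading=158, 6 segment(s) drawn

Segment endpoints: x in {-9.712, -7.985, -7.835, -4.073, 0, 0.749, 2.214}, y in {-9.013, -8.563, -5.164, -4.539, -0.418, 0, 1.323}
xmin=-9.712, ymin=-9.013, xmax=2.214, ymax=1.323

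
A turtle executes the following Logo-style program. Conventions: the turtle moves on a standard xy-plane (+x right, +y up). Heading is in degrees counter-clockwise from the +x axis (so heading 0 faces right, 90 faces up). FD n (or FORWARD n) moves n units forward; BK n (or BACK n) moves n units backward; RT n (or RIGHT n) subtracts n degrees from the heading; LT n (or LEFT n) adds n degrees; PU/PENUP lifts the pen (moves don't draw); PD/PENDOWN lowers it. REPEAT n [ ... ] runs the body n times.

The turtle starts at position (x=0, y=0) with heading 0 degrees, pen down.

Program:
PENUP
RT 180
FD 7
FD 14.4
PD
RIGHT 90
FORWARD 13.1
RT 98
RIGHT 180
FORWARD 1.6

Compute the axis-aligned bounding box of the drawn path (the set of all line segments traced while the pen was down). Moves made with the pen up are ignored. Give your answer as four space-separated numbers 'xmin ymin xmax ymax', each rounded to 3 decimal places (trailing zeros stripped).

Answer: -22.984 0 -21.4 13.323

Derivation:
Executing turtle program step by step:
Start: pos=(0,0), heading=0, pen down
PU: pen up
RT 180: heading 0 -> 180
FD 7: (0,0) -> (-7,0) [heading=180, move]
FD 14.4: (-7,0) -> (-21.4,0) [heading=180, move]
PD: pen down
RT 90: heading 180 -> 90
FD 13.1: (-21.4,0) -> (-21.4,13.1) [heading=90, draw]
RT 98: heading 90 -> 352
RT 180: heading 352 -> 172
FD 1.6: (-21.4,13.1) -> (-22.984,13.323) [heading=172, draw]
Final: pos=(-22.984,13.323), heading=172, 2 segment(s) drawn

Segment endpoints: x in {-22.984, -21.4, -21.4}, y in {0, 13.1, 13.323}
xmin=-22.984, ymin=0, xmax=-21.4, ymax=13.323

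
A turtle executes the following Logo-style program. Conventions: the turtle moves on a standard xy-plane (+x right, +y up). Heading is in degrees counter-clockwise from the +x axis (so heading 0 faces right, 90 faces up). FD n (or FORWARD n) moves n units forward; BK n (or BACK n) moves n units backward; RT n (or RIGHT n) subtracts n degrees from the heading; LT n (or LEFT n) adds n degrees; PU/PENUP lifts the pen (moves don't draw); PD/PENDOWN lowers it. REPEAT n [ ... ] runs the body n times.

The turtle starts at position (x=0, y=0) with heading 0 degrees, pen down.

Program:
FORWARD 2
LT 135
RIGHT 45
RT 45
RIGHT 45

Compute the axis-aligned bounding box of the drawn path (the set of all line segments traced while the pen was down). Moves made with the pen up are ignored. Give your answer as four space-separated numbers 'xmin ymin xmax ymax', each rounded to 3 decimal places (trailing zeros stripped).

Executing turtle program step by step:
Start: pos=(0,0), heading=0, pen down
FD 2: (0,0) -> (2,0) [heading=0, draw]
LT 135: heading 0 -> 135
RT 45: heading 135 -> 90
RT 45: heading 90 -> 45
RT 45: heading 45 -> 0
Final: pos=(2,0), heading=0, 1 segment(s) drawn

Segment endpoints: x in {0, 2}, y in {0}
xmin=0, ymin=0, xmax=2, ymax=0

Answer: 0 0 2 0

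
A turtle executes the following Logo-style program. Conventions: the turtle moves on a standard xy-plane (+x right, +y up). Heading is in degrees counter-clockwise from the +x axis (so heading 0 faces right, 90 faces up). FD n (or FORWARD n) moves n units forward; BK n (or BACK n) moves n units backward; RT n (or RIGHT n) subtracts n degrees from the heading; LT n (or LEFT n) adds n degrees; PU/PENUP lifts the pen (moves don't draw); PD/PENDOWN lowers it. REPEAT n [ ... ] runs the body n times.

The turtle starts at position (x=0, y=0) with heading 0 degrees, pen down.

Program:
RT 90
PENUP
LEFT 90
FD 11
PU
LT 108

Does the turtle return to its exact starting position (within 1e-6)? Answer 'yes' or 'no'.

Executing turtle program step by step:
Start: pos=(0,0), heading=0, pen down
RT 90: heading 0 -> 270
PU: pen up
LT 90: heading 270 -> 0
FD 11: (0,0) -> (11,0) [heading=0, move]
PU: pen up
LT 108: heading 0 -> 108
Final: pos=(11,0), heading=108, 0 segment(s) drawn

Start position: (0, 0)
Final position: (11, 0)
Distance = 11; >= 1e-6 -> NOT closed

Answer: no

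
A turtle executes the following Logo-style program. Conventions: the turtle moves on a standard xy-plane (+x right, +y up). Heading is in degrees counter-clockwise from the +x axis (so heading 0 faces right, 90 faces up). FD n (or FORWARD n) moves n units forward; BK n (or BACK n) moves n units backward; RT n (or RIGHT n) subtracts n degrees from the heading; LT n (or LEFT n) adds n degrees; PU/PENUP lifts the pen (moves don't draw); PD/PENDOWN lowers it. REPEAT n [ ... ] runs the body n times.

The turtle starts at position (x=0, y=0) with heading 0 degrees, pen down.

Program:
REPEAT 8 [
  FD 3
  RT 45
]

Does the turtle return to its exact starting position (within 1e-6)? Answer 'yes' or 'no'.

Answer: yes

Derivation:
Executing turtle program step by step:
Start: pos=(0,0), heading=0, pen down
REPEAT 8 [
  -- iteration 1/8 --
  FD 3: (0,0) -> (3,0) [heading=0, draw]
  RT 45: heading 0 -> 315
  -- iteration 2/8 --
  FD 3: (3,0) -> (5.121,-2.121) [heading=315, draw]
  RT 45: heading 315 -> 270
  -- iteration 3/8 --
  FD 3: (5.121,-2.121) -> (5.121,-5.121) [heading=270, draw]
  RT 45: heading 270 -> 225
  -- iteration 4/8 --
  FD 3: (5.121,-5.121) -> (3,-7.243) [heading=225, draw]
  RT 45: heading 225 -> 180
  -- iteration 5/8 --
  FD 3: (3,-7.243) -> (0,-7.243) [heading=180, draw]
  RT 45: heading 180 -> 135
  -- iteration 6/8 --
  FD 3: (0,-7.243) -> (-2.121,-5.121) [heading=135, draw]
  RT 45: heading 135 -> 90
  -- iteration 7/8 --
  FD 3: (-2.121,-5.121) -> (-2.121,-2.121) [heading=90, draw]
  RT 45: heading 90 -> 45
  -- iteration 8/8 --
  FD 3: (-2.121,-2.121) -> (0,0) [heading=45, draw]
  RT 45: heading 45 -> 0
]
Final: pos=(0,0), heading=0, 8 segment(s) drawn

Start position: (0, 0)
Final position: (0, 0)
Distance = 0; < 1e-6 -> CLOSED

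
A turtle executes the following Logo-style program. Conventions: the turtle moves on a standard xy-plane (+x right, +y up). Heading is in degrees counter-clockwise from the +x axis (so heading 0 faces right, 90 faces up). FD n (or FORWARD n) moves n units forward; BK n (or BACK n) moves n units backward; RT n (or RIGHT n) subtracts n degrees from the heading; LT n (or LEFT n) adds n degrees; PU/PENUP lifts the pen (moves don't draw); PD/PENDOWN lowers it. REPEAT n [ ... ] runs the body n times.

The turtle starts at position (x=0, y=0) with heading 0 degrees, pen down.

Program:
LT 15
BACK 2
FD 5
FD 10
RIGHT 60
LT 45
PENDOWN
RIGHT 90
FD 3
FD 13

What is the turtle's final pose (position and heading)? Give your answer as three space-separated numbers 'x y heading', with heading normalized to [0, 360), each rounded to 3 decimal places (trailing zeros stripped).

Executing turtle program step by step:
Start: pos=(0,0), heading=0, pen down
LT 15: heading 0 -> 15
BK 2: (0,0) -> (-1.932,-0.518) [heading=15, draw]
FD 5: (-1.932,-0.518) -> (2.898,0.776) [heading=15, draw]
FD 10: (2.898,0.776) -> (12.557,3.365) [heading=15, draw]
RT 60: heading 15 -> 315
LT 45: heading 315 -> 0
PD: pen down
RT 90: heading 0 -> 270
FD 3: (12.557,3.365) -> (12.557,0.365) [heading=270, draw]
FD 13: (12.557,0.365) -> (12.557,-12.635) [heading=270, draw]
Final: pos=(12.557,-12.635), heading=270, 5 segment(s) drawn

Answer: 12.557 -12.635 270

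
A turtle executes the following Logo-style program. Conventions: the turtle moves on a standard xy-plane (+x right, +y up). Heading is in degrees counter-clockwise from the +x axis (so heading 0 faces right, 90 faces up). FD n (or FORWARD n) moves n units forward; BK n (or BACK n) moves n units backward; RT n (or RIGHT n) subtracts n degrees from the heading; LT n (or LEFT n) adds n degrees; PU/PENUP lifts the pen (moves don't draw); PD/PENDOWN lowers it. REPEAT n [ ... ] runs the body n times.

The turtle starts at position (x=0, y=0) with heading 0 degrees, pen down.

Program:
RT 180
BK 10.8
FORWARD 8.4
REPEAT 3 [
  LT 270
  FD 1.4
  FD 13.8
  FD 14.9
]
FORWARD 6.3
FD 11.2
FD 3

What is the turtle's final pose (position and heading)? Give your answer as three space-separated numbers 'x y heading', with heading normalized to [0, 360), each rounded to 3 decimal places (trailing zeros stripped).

Answer: 32.5 -20.5 270

Derivation:
Executing turtle program step by step:
Start: pos=(0,0), heading=0, pen down
RT 180: heading 0 -> 180
BK 10.8: (0,0) -> (10.8,0) [heading=180, draw]
FD 8.4: (10.8,0) -> (2.4,0) [heading=180, draw]
REPEAT 3 [
  -- iteration 1/3 --
  LT 270: heading 180 -> 90
  FD 1.4: (2.4,0) -> (2.4,1.4) [heading=90, draw]
  FD 13.8: (2.4,1.4) -> (2.4,15.2) [heading=90, draw]
  FD 14.9: (2.4,15.2) -> (2.4,30.1) [heading=90, draw]
  -- iteration 2/3 --
  LT 270: heading 90 -> 0
  FD 1.4: (2.4,30.1) -> (3.8,30.1) [heading=0, draw]
  FD 13.8: (3.8,30.1) -> (17.6,30.1) [heading=0, draw]
  FD 14.9: (17.6,30.1) -> (32.5,30.1) [heading=0, draw]
  -- iteration 3/3 --
  LT 270: heading 0 -> 270
  FD 1.4: (32.5,30.1) -> (32.5,28.7) [heading=270, draw]
  FD 13.8: (32.5,28.7) -> (32.5,14.9) [heading=270, draw]
  FD 14.9: (32.5,14.9) -> (32.5,0) [heading=270, draw]
]
FD 6.3: (32.5,0) -> (32.5,-6.3) [heading=270, draw]
FD 11.2: (32.5,-6.3) -> (32.5,-17.5) [heading=270, draw]
FD 3: (32.5,-17.5) -> (32.5,-20.5) [heading=270, draw]
Final: pos=(32.5,-20.5), heading=270, 14 segment(s) drawn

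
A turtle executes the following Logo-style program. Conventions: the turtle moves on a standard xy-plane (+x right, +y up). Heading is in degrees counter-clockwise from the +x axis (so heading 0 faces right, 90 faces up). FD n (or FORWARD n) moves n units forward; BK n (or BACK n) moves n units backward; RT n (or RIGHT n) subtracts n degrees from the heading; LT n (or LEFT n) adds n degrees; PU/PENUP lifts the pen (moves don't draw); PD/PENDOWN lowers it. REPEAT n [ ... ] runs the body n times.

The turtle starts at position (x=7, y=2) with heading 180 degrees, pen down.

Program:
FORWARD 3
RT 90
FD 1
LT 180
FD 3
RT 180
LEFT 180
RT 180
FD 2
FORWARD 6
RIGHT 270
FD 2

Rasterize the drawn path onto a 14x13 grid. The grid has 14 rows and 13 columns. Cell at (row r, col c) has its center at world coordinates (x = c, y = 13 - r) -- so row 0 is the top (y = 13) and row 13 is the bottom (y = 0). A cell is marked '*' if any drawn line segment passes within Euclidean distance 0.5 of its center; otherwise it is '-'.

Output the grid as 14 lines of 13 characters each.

Segment 0: (7,2) -> (4,2)
Segment 1: (4,2) -> (4,3)
Segment 2: (4,3) -> (4,0)
Segment 3: (4,0) -> (4,2)
Segment 4: (4,2) -> (4,8)
Segment 5: (4,8) -> (2,8)

Answer: -------------
-------------
-------------
-------------
-------------
--***--------
----*--------
----*--------
----*--------
----*--------
----*--------
----****-----
----*--------
----*--------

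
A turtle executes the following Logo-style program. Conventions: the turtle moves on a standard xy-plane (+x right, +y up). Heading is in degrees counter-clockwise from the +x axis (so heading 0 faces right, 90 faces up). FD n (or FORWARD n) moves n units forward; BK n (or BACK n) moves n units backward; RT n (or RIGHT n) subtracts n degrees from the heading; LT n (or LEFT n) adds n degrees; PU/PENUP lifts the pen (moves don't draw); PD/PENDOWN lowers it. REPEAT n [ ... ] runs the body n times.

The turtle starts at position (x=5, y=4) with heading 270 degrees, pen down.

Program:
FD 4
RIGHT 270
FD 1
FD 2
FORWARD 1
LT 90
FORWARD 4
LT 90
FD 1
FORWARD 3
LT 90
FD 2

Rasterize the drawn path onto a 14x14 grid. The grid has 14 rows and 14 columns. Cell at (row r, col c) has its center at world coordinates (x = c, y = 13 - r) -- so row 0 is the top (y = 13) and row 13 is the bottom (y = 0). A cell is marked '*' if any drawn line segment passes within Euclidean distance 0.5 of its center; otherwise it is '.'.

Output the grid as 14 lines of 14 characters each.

Segment 0: (5,4) -> (5,0)
Segment 1: (5,0) -> (6,0)
Segment 2: (6,0) -> (8,0)
Segment 3: (8,0) -> (9,0)
Segment 4: (9,0) -> (9,4)
Segment 5: (9,4) -> (8,4)
Segment 6: (8,4) -> (5,4)
Segment 7: (5,4) -> (5,2)

Answer: ..............
..............
..............
..............
..............
..............
..............
..............
..............
.....*****....
.....*...*....
.....*...*....
.....*...*....
.....*****....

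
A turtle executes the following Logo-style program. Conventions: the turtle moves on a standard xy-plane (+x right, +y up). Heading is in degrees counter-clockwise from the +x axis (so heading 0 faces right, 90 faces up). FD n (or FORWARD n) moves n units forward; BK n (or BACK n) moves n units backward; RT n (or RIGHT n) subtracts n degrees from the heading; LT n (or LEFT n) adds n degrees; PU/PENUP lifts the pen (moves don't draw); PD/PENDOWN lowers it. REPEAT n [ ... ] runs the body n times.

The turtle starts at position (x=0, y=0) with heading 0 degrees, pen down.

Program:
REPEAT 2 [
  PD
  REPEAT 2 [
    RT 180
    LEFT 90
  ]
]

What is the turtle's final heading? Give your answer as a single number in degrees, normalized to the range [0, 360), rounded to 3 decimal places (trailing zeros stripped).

Executing turtle program step by step:
Start: pos=(0,0), heading=0, pen down
REPEAT 2 [
  -- iteration 1/2 --
  PD: pen down
  REPEAT 2 [
    -- iteration 1/2 --
    RT 180: heading 0 -> 180
    LT 90: heading 180 -> 270
    -- iteration 2/2 --
    RT 180: heading 270 -> 90
    LT 90: heading 90 -> 180
  ]
  -- iteration 2/2 --
  PD: pen down
  REPEAT 2 [
    -- iteration 1/2 --
    RT 180: heading 180 -> 0
    LT 90: heading 0 -> 90
    -- iteration 2/2 --
    RT 180: heading 90 -> 270
    LT 90: heading 270 -> 0
  ]
]
Final: pos=(0,0), heading=0, 0 segment(s) drawn

Answer: 0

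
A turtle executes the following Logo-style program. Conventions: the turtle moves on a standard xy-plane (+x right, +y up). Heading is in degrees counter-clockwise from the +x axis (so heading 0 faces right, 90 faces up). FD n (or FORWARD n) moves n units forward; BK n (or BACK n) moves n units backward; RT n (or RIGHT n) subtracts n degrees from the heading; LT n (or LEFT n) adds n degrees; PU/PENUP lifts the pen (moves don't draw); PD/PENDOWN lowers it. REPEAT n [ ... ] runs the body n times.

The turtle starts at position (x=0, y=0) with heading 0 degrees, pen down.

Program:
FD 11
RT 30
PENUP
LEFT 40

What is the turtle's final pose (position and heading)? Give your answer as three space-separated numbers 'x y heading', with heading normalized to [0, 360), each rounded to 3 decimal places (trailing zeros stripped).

Executing turtle program step by step:
Start: pos=(0,0), heading=0, pen down
FD 11: (0,0) -> (11,0) [heading=0, draw]
RT 30: heading 0 -> 330
PU: pen up
LT 40: heading 330 -> 10
Final: pos=(11,0), heading=10, 1 segment(s) drawn

Answer: 11 0 10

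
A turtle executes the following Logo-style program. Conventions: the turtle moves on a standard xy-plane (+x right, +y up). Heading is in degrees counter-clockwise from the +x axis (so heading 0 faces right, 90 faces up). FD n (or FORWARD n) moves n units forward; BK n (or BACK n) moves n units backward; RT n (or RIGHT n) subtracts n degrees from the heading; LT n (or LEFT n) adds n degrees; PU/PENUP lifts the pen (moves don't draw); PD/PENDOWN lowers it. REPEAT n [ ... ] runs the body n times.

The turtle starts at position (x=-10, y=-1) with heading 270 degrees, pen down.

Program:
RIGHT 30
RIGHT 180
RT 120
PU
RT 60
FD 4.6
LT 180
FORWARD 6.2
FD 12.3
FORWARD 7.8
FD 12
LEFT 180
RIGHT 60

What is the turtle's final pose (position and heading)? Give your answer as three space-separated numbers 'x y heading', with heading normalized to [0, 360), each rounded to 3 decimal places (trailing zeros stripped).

Answer: 6.85 28.185 180

Derivation:
Executing turtle program step by step:
Start: pos=(-10,-1), heading=270, pen down
RT 30: heading 270 -> 240
RT 180: heading 240 -> 60
RT 120: heading 60 -> 300
PU: pen up
RT 60: heading 300 -> 240
FD 4.6: (-10,-1) -> (-12.3,-4.984) [heading=240, move]
LT 180: heading 240 -> 60
FD 6.2: (-12.3,-4.984) -> (-9.2,0.386) [heading=60, move]
FD 12.3: (-9.2,0.386) -> (-3.05,11.038) [heading=60, move]
FD 7.8: (-3.05,11.038) -> (0.85,17.793) [heading=60, move]
FD 12: (0.85,17.793) -> (6.85,28.185) [heading=60, move]
LT 180: heading 60 -> 240
RT 60: heading 240 -> 180
Final: pos=(6.85,28.185), heading=180, 0 segment(s) drawn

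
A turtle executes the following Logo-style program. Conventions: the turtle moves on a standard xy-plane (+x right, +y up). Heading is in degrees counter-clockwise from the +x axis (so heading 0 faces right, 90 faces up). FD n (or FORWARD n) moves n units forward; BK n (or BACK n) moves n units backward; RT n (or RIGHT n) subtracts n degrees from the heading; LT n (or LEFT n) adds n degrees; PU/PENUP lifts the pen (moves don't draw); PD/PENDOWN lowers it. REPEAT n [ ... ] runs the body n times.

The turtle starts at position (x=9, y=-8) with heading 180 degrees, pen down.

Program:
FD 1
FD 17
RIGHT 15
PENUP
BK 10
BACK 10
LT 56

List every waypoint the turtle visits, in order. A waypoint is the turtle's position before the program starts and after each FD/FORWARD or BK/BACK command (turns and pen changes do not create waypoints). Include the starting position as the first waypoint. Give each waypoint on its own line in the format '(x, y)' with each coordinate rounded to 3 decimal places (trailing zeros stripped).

Executing turtle program step by step:
Start: pos=(9,-8), heading=180, pen down
FD 1: (9,-8) -> (8,-8) [heading=180, draw]
FD 17: (8,-8) -> (-9,-8) [heading=180, draw]
RT 15: heading 180 -> 165
PU: pen up
BK 10: (-9,-8) -> (0.659,-10.588) [heading=165, move]
BK 10: (0.659,-10.588) -> (10.319,-13.176) [heading=165, move]
LT 56: heading 165 -> 221
Final: pos=(10.319,-13.176), heading=221, 2 segment(s) drawn
Waypoints (5 total):
(9, -8)
(8, -8)
(-9, -8)
(0.659, -10.588)
(10.319, -13.176)

Answer: (9, -8)
(8, -8)
(-9, -8)
(0.659, -10.588)
(10.319, -13.176)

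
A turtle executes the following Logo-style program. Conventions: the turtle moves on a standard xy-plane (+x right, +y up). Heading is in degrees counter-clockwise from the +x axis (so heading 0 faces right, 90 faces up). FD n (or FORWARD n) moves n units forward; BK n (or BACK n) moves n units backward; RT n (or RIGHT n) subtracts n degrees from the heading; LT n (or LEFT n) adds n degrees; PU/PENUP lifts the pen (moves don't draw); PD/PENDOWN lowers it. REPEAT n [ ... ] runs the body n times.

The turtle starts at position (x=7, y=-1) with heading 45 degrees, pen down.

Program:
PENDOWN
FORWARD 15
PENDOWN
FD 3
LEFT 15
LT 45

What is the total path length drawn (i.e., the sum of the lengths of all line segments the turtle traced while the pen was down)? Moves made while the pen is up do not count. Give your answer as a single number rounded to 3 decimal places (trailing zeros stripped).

Answer: 18

Derivation:
Executing turtle program step by step:
Start: pos=(7,-1), heading=45, pen down
PD: pen down
FD 15: (7,-1) -> (17.607,9.607) [heading=45, draw]
PD: pen down
FD 3: (17.607,9.607) -> (19.728,11.728) [heading=45, draw]
LT 15: heading 45 -> 60
LT 45: heading 60 -> 105
Final: pos=(19.728,11.728), heading=105, 2 segment(s) drawn

Segment lengths:
  seg 1: (7,-1) -> (17.607,9.607), length = 15
  seg 2: (17.607,9.607) -> (19.728,11.728), length = 3
Total = 18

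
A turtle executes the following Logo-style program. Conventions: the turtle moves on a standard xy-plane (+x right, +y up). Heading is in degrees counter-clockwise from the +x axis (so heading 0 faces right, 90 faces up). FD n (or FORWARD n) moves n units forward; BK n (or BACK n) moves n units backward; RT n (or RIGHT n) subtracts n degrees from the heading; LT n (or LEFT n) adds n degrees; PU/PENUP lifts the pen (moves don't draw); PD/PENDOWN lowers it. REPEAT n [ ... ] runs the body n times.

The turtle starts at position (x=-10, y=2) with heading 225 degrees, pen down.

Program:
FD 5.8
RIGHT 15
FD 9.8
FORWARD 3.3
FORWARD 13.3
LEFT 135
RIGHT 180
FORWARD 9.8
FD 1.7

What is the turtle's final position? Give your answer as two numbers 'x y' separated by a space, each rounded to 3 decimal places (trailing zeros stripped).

Answer: -48.072 -12.325

Derivation:
Executing turtle program step by step:
Start: pos=(-10,2), heading=225, pen down
FD 5.8: (-10,2) -> (-14.101,-2.101) [heading=225, draw]
RT 15: heading 225 -> 210
FD 9.8: (-14.101,-2.101) -> (-22.588,-7.001) [heading=210, draw]
FD 3.3: (-22.588,-7.001) -> (-25.446,-8.651) [heading=210, draw]
FD 13.3: (-25.446,-8.651) -> (-36.964,-15.301) [heading=210, draw]
LT 135: heading 210 -> 345
RT 180: heading 345 -> 165
FD 9.8: (-36.964,-15.301) -> (-46.43,-12.765) [heading=165, draw]
FD 1.7: (-46.43,-12.765) -> (-48.072,-12.325) [heading=165, draw]
Final: pos=(-48.072,-12.325), heading=165, 6 segment(s) drawn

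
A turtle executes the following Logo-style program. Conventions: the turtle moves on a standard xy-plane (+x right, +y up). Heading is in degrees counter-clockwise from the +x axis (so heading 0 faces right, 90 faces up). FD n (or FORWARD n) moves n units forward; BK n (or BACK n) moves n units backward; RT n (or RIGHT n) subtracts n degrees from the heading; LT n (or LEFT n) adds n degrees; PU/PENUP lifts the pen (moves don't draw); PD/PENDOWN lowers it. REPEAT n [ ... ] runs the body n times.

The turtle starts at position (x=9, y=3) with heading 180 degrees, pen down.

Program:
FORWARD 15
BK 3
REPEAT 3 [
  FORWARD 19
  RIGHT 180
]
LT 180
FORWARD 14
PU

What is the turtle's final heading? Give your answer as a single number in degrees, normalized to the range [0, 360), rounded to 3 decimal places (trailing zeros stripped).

Answer: 180

Derivation:
Executing turtle program step by step:
Start: pos=(9,3), heading=180, pen down
FD 15: (9,3) -> (-6,3) [heading=180, draw]
BK 3: (-6,3) -> (-3,3) [heading=180, draw]
REPEAT 3 [
  -- iteration 1/3 --
  FD 19: (-3,3) -> (-22,3) [heading=180, draw]
  RT 180: heading 180 -> 0
  -- iteration 2/3 --
  FD 19: (-22,3) -> (-3,3) [heading=0, draw]
  RT 180: heading 0 -> 180
  -- iteration 3/3 --
  FD 19: (-3,3) -> (-22,3) [heading=180, draw]
  RT 180: heading 180 -> 0
]
LT 180: heading 0 -> 180
FD 14: (-22,3) -> (-36,3) [heading=180, draw]
PU: pen up
Final: pos=(-36,3), heading=180, 6 segment(s) drawn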